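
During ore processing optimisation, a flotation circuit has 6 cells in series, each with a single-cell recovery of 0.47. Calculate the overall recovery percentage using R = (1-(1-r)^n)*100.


Complement of single-cell recovery:
1 - r = 1 - 0.47 = 0.53
Raise to power n:
(1 - r)^6 = 0.53^6 = 0.02216436113
Overall recovery:
R = (1 - 0.02216436113) * 100
= 97.7836%

97.7836%


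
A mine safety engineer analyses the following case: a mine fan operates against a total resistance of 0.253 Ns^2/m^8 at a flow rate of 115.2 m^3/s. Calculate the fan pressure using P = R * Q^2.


3357.5731 Pa

Compute Q^2:
Q^2 = 115.2^2 = 13271.04
Compute pressure:
P = R * Q^2 = 0.253 * 13271.04
= 3357.5731 Pa


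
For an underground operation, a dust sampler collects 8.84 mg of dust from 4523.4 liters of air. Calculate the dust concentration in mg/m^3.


Convert liters to m^3: 1 m^3 = 1000 L
Concentration = mass / volume * 1000
= 8.84 / 4523.4 * 1000
= 0.001954282177 * 1000
= 1.9543 mg/m^3

1.9543 mg/m^3


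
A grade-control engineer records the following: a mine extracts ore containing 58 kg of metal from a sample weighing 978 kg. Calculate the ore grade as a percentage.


5.9305%

Ore grade = (metal mass / ore mass) * 100
= (58 / 978) * 100
= 0.05930470348 * 100
= 5.9305%


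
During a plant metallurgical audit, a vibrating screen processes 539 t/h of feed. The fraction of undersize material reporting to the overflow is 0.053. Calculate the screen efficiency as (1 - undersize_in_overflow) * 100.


Screen efficiency = (1 - fraction of undersize in overflow) * 100
= (1 - 0.053) * 100
= 0.947 * 100
= 94.7%

94.7%


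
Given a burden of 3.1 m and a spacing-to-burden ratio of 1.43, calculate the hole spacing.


4.433 m

Spacing = burden * ratio
= 3.1 * 1.43
= 4.433 m


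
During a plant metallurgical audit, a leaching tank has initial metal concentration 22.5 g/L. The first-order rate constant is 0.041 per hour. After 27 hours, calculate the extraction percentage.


Compute the exponent:
-k * t = -0.041 * 27 = -1.107
Remaining concentration:
C = 22.5 * exp(-1.107)
= 22.5 * 0.3305491225
= 7.437355255 g/L
Extracted = 22.5 - 7.437355255 = 15.06264474 g/L
Extraction % = 15.06264474 / 22.5 * 100
= 66.9451%

66.9451%


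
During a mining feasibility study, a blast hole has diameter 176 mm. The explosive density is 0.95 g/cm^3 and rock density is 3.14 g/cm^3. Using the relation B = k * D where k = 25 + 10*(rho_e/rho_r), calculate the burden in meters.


4.9325 m

First, compute k:
rho_e / rho_r = 0.95 / 3.14 = 0.3025477707
k = 25 + 10 * 0.3025477707 = 28.02547771
Then, compute burden:
B = k * D / 1000 = 28.02547771 * 176 / 1000
= 4932.484076 / 1000
= 4.9325 m


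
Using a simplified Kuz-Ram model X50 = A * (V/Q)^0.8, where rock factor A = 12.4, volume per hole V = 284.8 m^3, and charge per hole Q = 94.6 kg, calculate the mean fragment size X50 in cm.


29.9461 cm

Compute V/Q:
V/Q = 284.8 / 94.6 = 3.010570825
Raise to the power 0.8:
(V/Q)^0.8 = 3.010570825^0.8 = 2.415010809
Multiply by A:
X50 = 12.4 * 2.415010809
= 29.9461 cm


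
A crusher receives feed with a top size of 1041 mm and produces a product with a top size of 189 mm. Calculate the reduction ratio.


Reduction ratio = feed size / product size
= 1041 / 189
= 5.5079

5.5079


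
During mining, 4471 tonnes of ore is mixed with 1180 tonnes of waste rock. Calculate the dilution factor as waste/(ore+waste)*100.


Total material = ore + waste
= 4471 + 1180 = 5651 tonnes
Dilution = waste / total * 100
= 1180 / 5651 * 100
= 0.2088125995 * 100
= 20.8813%

20.8813%


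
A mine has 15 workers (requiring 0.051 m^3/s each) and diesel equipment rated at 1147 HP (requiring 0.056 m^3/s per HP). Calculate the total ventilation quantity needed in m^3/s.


64.997 m^3/s

Airflow for workers:
Q_people = 15 * 0.051 = 0.765 m^3/s
Airflow for diesel equipment:
Q_diesel = 1147 * 0.056 = 64.232 m^3/s
Total ventilation:
Q_total = 0.765 + 64.232
= 64.997 m^3/s


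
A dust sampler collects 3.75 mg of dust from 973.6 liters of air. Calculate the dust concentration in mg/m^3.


Convert liters to m^3: 1 m^3 = 1000 L
Concentration = mass / volume * 1000
= 3.75 / 973.6 * 1000
= 0.00385168447 * 1000
= 3.8517 mg/m^3

3.8517 mg/m^3


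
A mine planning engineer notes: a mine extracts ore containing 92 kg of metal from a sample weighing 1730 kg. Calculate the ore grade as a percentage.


5.3179%

Ore grade = (metal mass / ore mass) * 100
= (92 / 1730) * 100
= 0.05317919075 * 100
= 5.3179%


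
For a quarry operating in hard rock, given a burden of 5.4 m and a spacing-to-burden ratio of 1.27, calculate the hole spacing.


Spacing = burden * ratio
= 5.4 * 1.27
= 6.858 m

6.858 m


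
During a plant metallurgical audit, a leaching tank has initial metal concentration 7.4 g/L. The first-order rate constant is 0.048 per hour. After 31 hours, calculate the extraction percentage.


77.4176%

Compute the exponent:
-k * t = -0.048 * 31 = -1.488
Remaining concentration:
C = 7.4 * exp(-1.488)
= 7.4 * 0.2258238519
= 1.671096504 g/L
Extracted = 7.4 - 1.671096504 = 5.728903496 g/L
Extraction % = 5.728903496 / 7.4 * 100
= 77.4176%


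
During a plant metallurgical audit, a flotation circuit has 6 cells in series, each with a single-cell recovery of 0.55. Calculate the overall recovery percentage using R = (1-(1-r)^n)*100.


99.1696%

Complement of single-cell recovery:
1 - r = 1 - 0.55 = 0.45
Raise to power n:
(1 - r)^6 = 0.45^6 = 0.008303765625
Overall recovery:
R = (1 - 0.008303765625) * 100
= 99.1696%


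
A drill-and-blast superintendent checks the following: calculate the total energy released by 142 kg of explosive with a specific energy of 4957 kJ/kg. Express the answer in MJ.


Energy = mass * specific_energy / 1000
= 142 * 4957 / 1000
= 703894 / 1000
= 703.894 MJ

703.894 MJ


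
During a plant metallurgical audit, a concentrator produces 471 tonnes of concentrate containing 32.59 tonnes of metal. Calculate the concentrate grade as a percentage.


6.9193%

Grade = (metal in concentrate / concentrate mass) * 100
= (32.59 / 471) * 100
= 0.06919320594 * 100
= 6.9193%


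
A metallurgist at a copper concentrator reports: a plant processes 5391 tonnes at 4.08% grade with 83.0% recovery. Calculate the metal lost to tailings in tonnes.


37.392 tonnes

Total metal in feed:
= 5391 * 4.08 / 100 = 219.9528 tonnes
Metal recovered:
= 219.9528 * 83.0 / 100 = 182.560824 tonnes
Metal lost to tailings:
= 219.9528 - 182.560824
= 37.392 tonnes


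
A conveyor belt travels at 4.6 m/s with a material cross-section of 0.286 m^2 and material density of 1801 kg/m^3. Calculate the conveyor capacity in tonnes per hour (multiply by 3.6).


8529.8242 t/h

Volumetric flow = speed * area
= 4.6 * 0.286 = 1.3156 m^3/s
Mass flow = volumetric * density
= 1.3156 * 1801 = 2369.3956 kg/s
Convert to t/h: multiply by 3.6
Capacity = 2369.3956 * 3.6
= 8529.8242 t/h


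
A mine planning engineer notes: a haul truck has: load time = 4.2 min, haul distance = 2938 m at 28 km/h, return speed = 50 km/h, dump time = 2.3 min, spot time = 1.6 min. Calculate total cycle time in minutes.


Convert haul speed to m/min: 28 * 1000/60 = 466.6666667 m/min
Haul time = 2938 / 466.6666667 = 6.295714286 min
Convert return speed to m/min: 50 * 1000/60 = 833.3333333 m/min
Return time = 2938 / 833.3333333 = 3.5256 min
Total cycle time:
= 4.2 + 6.295714286 + 2.3 + 3.5256 + 1.6
= 17.9213 min

17.9213 min


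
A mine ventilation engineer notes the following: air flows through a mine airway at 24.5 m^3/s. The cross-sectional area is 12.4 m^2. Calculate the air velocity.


Velocity = flow rate / cross-sectional area
= 24.5 / 12.4
= 1.9758 m/s

1.9758 m/s


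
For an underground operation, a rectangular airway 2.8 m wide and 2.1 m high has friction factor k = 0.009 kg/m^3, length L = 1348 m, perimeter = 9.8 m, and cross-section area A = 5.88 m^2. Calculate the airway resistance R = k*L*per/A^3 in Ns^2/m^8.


0.5848 Ns^2/m^8

Compute the numerator:
k * L * per = 0.009 * 1348 * 9.8
= 118.8936
Compute the denominator:
A^3 = 5.88^3 = 203.297472
Resistance:
R = 118.8936 / 203.297472
= 0.5848 Ns^2/m^8


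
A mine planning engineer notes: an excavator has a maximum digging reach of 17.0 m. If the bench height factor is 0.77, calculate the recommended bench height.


Bench height = reach * factor
= 17.0 * 0.77
= 13.09 m

13.09 m


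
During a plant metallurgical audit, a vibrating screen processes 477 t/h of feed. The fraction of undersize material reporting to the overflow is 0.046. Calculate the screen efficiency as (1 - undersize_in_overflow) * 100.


95.4%

Screen efficiency = (1 - fraction of undersize in overflow) * 100
= (1 - 0.046) * 100
= 0.954 * 100
= 95.4%


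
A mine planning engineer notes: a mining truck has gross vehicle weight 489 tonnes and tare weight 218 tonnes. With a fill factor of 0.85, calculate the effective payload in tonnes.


230.35 tonnes

Maximum payload = gross - tare
= 489 - 218 = 271 tonnes
Effective payload = max payload * fill factor
= 271 * 0.85
= 230.35 tonnes


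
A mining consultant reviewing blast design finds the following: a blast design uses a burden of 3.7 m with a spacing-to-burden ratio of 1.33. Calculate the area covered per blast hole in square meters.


18.2077 m^2

First, find the spacing:
Spacing = burden * ratio = 3.7 * 1.33
= 4.921 m
Then, calculate the area:
Area = burden * spacing = 3.7 * 4.921
= 18.2077 m^2


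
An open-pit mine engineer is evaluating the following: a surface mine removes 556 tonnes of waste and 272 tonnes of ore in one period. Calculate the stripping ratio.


2.0441

Stripping ratio = waste tonnage / ore tonnage
= 556 / 272
= 2.0441


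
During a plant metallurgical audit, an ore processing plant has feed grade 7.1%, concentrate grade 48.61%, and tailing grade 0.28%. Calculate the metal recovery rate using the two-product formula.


96.6128%

Using the two-product formula:
R = 100 * c * (f - t) / (f * (c - t))
Numerator = 100 * 48.61 * (7.1 - 0.28)
= 100 * 48.61 * 6.82
= 33152.02
Denominator = 7.1 * (48.61 - 0.28)
= 7.1 * 48.33
= 343.143
R = 33152.02 / 343.143
= 96.6128%


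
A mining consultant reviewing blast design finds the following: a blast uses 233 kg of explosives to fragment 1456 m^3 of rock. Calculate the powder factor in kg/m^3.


Powder factor = explosive mass / rock volume
= 233 / 1456
= 0.16 kg/m^3

0.16 kg/m^3


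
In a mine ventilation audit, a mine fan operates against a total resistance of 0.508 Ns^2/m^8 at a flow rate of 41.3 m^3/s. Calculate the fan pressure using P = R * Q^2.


Compute Q^2:
Q^2 = 41.3^2 = 1705.69
Compute pressure:
P = R * Q^2 = 0.508 * 1705.69
= 866.4905 Pa

866.4905 Pa


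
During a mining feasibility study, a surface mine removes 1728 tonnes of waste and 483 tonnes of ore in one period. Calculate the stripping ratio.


3.5776

Stripping ratio = waste tonnage / ore tonnage
= 1728 / 483
= 3.5776


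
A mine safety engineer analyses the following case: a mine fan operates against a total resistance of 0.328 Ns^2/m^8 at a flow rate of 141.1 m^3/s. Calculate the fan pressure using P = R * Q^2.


6530.2209 Pa

Compute Q^2:
Q^2 = 141.1^2 = 19909.21
Compute pressure:
P = R * Q^2 = 0.328 * 19909.21
= 6530.2209 Pa


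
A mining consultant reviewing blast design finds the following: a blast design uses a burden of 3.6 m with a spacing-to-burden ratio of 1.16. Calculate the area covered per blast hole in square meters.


First, find the spacing:
Spacing = burden * ratio = 3.6 * 1.16
= 4.176 m
Then, calculate the area:
Area = burden * spacing = 3.6 * 4.176
= 15.0336 m^2

15.0336 m^2


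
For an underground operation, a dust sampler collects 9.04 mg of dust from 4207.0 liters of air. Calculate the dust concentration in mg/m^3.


Convert liters to m^3: 1 m^3 = 1000 L
Concentration = mass / volume * 1000
= 9.04 / 4207.0 * 1000
= 0.00214879962 * 1000
= 2.1488 mg/m^3

2.1488 mg/m^3


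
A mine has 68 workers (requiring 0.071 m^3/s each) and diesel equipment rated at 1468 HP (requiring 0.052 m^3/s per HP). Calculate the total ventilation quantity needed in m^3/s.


Airflow for workers:
Q_people = 68 * 0.071 = 4.828 m^3/s
Airflow for diesel equipment:
Q_diesel = 1468 * 0.052 = 76.336 m^3/s
Total ventilation:
Q_total = 4.828 + 76.336
= 81.164 m^3/s

81.164 m^3/s


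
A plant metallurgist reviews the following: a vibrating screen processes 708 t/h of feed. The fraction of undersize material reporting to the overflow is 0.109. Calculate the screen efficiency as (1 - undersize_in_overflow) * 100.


89.1%

Screen efficiency = (1 - fraction of undersize in overflow) * 100
= (1 - 0.109) * 100
= 0.891 * 100
= 89.1%


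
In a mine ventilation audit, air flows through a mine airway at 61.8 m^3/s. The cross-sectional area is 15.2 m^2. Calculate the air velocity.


4.0658 m/s

Velocity = flow rate / cross-sectional area
= 61.8 / 15.2
= 4.0658 m/s


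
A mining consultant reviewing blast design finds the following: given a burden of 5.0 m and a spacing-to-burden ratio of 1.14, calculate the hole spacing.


Spacing = burden * ratio
= 5.0 * 1.14
= 5.7 m

5.7 m


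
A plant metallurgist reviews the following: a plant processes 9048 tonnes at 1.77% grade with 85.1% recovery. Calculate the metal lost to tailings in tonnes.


23.8623 tonnes

Total metal in feed:
= 9048 * 1.77 / 100 = 160.1496 tonnes
Metal recovered:
= 160.1496 * 85.1 / 100 = 136.2873096 tonnes
Metal lost to tailings:
= 160.1496 - 136.2873096
= 23.8623 tonnes


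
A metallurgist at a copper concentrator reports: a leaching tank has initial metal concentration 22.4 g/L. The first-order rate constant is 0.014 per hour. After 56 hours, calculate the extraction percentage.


54.3424%

Compute the exponent:
-k * t = -0.014 * 56 = -0.784
Remaining concentration:
C = 22.4 * exp(-0.784)
= 22.4 * 0.4565760496
= 10.22730351 g/L
Extracted = 22.4 - 10.22730351 = 12.17269649 g/L
Extraction % = 12.17269649 / 22.4 * 100
= 54.3424%


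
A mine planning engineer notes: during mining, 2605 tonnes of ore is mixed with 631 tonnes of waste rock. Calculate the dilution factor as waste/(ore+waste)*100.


19.4994%

Total material = ore + waste
= 2605 + 631 = 3236 tonnes
Dilution = waste / total * 100
= 631 / 3236 * 100
= 0.1949938195 * 100
= 19.4994%


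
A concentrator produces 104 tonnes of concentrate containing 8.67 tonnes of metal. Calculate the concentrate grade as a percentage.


8.3365%

Grade = (metal in concentrate / concentrate mass) * 100
= (8.67 / 104) * 100
= 0.08336538462 * 100
= 8.3365%


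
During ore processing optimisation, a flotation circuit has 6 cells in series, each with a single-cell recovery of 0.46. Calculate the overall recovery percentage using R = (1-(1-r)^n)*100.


97.5205%

Complement of single-cell recovery:
1 - r = 1 - 0.46 = 0.54
Raise to power n:
(1 - r)^6 = 0.54^6 = 0.0247949113
Overall recovery:
R = (1 - 0.0247949113) * 100
= 97.5205%


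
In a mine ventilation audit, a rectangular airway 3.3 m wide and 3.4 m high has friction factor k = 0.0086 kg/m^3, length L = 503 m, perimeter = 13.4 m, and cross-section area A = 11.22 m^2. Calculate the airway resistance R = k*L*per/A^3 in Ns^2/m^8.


Compute the numerator:
k * L * per = 0.0086 * 503 * 13.4
= 57.96572
Compute the denominator:
A^3 = 11.22^3 = 1412.467848
Resistance:
R = 57.96572 / 1412.467848
= 0.041 Ns^2/m^8

0.041 Ns^2/m^8


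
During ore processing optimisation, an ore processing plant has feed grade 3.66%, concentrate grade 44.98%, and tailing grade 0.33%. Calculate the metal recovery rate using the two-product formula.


91.656%

Using the two-product formula:
R = 100 * c * (f - t) / (f * (c - t))
Numerator = 100 * 44.98 * (3.66 - 0.33)
= 100 * 44.98 * 3.33
= 14978.34
Denominator = 3.66 * (44.98 - 0.33)
= 3.66 * 44.65
= 163.419
R = 14978.34 / 163.419
= 91.656%


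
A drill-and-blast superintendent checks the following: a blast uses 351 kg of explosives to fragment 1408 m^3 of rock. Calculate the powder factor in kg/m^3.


Powder factor = explosive mass / rock volume
= 351 / 1408
= 0.2493 kg/m^3

0.2493 kg/m^3


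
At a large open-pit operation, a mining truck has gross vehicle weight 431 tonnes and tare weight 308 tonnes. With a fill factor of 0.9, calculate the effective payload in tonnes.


110.7 tonnes

Maximum payload = gross - tare
= 431 - 308 = 123 tonnes
Effective payload = max payload * fill factor
= 123 * 0.9
= 110.7 tonnes


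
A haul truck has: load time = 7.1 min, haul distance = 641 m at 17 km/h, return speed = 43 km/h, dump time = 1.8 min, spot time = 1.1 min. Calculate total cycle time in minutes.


13.1568 min

Convert haul speed to m/min: 17 * 1000/60 = 283.3333333 m/min
Haul time = 641 / 283.3333333 = 2.262352941 min
Convert return speed to m/min: 43 * 1000/60 = 716.6666667 m/min
Return time = 641 / 716.6666667 = 0.8944186047 min
Total cycle time:
= 7.1 + 2.262352941 + 1.8 + 0.8944186047 + 1.1
= 13.1568 min


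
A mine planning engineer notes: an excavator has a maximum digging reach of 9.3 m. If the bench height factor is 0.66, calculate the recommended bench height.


6.138 m

Bench height = reach * factor
= 9.3 * 0.66
= 6.138 m


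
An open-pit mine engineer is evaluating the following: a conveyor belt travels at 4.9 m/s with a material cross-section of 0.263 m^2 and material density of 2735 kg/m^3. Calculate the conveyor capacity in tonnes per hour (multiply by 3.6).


Volumetric flow = speed * area
= 4.9 * 0.263 = 1.2887 m^3/s
Mass flow = volumetric * density
= 1.2887 * 2735 = 3524.5945 kg/s
Convert to t/h: multiply by 3.6
Capacity = 3524.5945 * 3.6
= 12688.5402 t/h

12688.5402 t/h


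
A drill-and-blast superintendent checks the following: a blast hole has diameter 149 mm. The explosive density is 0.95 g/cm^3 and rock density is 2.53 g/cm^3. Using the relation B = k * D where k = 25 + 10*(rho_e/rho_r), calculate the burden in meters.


4.2845 m

First, compute k:
rho_e / rho_r = 0.95 / 2.53 = 0.3754940711
k = 25 + 10 * 0.3754940711 = 28.75494071
Then, compute burden:
B = k * D / 1000 = 28.75494071 * 149 / 1000
= 4284.486166 / 1000
= 4.2845 m


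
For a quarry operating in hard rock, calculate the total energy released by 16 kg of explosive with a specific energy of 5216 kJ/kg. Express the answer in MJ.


83.456 MJ

Energy = mass * specific_energy / 1000
= 16 * 5216 / 1000
= 83456 / 1000
= 83.456 MJ


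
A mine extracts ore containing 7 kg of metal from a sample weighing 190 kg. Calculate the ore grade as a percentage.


Ore grade = (metal mass / ore mass) * 100
= (7 / 190) * 100
= 0.03684210526 * 100
= 3.6842%

3.6842%


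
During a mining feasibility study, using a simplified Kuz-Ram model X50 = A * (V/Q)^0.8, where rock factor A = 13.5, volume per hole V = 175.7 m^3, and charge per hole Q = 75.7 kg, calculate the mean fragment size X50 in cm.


Compute V/Q:
V/Q = 175.7 / 75.7 = 2.321003963
Raise to the power 0.8:
(V/Q)^0.8 = 2.321003963^0.8 = 1.961284994
Multiply by A:
X50 = 13.5 * 1.961284994
= 26.4773 cm

26.4773 cm


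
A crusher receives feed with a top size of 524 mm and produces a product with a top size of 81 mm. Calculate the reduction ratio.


Reduction ratio = feed size / product size
= 524 / 81
= 6.4691

6.4691


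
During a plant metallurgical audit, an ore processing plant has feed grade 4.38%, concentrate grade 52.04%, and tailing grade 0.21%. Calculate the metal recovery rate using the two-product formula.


Using the two-product formula:
R = 100 * c * (f - t) / (f * (c - t))
Numerator = 100 * 52.04 * (4.38 - 0.21)
= 100 * 52.04 * 4.17
= 21700.68
Denominator = 4.38 * (52.04 - 0.21)
= 4.38 * 51.83
= 227.0154
R = 21700.68 / 227.0154
= 95.5912%

95.5912%


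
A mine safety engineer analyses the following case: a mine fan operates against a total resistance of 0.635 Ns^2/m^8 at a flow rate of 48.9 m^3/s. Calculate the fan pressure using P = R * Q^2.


Compute Q^2:
Q^2 = 48.9^2 = 2391.21
Compute pressure:
P = R * Q^2 = 0.635 * 2391.21
= 1518.4184 Pa

1518.4184 Pa


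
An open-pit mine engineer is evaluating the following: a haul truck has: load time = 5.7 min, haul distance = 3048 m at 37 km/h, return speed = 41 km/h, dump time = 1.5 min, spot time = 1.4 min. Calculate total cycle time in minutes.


Convert haul speed to m/min: 37 * 1000/60 = 616.6666667 m/min
Haul time = 3048 / 616.6666667 = 4.942702703 min
Convert return speed to m/min: 41 * 1000/60 = 683.3333333 m/min
Return time = 3048 / 683.3333333 = 4.460487805 min
Total cycle time:
= 5.7 + 4.942702703 + 1.5 + 4.460487805 + 1.4
= 18.0032 min

18.0032 min


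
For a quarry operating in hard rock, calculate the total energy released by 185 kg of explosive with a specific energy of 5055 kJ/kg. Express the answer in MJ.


935.175 MJ

Energy = mass * specific_energy / 1000
= 185 * 5055 / 1000
= 935175 / 1000
= 935.175 MJ


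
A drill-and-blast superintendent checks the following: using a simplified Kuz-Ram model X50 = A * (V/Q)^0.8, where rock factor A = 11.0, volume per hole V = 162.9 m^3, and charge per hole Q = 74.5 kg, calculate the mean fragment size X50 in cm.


Compute V/Q:
V/Q = 162.9 / 74.5 = 2.186577181
Raise to the power 0.8:
(V/Q)^0.8 = 2.186577181^0.8 = 1.869871874
Multiply by A:
X50 = 11.0 * 1.869871874
= 20.5686 cm

20.5686 cm


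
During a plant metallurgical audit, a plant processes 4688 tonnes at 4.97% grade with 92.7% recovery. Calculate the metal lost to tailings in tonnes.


Total metal in feed:
= 4688 * 4.97 / 100 = 232.9936 tonnes
Metal recovered:
= 232.9936 * 92.7 / 100 = 215.9850672 tonnes
Metal lost to tailings:
= 232.9936 - 215.9850672
= 17.0085 tonnes

17.0085 tonnes


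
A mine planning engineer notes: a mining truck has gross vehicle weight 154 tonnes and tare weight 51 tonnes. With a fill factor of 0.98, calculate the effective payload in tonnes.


100.94 tonnes

Maximum payload = gross - tare
= 154 - 51 = 103 tonnes
Effective payload = max payload * fill factor
= 103 * 0.98
= 100.94 tonnes


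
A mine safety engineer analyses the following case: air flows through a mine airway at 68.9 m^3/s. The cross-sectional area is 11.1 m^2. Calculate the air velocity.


6.2072 m/s

Velocity = flow rate / cross-sectional area
= 68.9 / 11.1
= 6.2072 m/s


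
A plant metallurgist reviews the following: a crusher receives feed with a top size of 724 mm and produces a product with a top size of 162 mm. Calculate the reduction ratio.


Reduction ratio = feed size / product size
= 724 / 162
= 4.4691

4.4691


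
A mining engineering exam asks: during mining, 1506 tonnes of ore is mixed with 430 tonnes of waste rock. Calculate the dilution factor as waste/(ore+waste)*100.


Total material = ore + waste
= 1506 + 430 = 1936 tonnes
Dilution = waste / total * 100
= 430 / 1936 * 100
= 0.222107438 * 100
= 22.2107%

22.2107%


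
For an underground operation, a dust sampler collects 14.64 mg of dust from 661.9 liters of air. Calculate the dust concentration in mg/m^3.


Convert liters to m^3: 1 m^3 = 1000 L
Concentration = mass / volume * 1000
= 14.64 / 661.9 * 1000
= 0.02211814473 * 1000
= 22.1181 mg/m^3

22.1181 mg/m^3


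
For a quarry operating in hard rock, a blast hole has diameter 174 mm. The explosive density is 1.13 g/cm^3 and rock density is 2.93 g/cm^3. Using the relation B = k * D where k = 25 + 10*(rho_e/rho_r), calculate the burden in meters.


First, compute k:
rho_e / rho_r = 1.13 / 2.93 = 0.385665529
k = 25 + 10 * 0.385665529 = 28.85665529
Then, compute burden:
B = k * D / 1000 = 28.85665529 * 174 / 1000
= 5021.05802 / 1000
= 5.0211 m

5.0211 m


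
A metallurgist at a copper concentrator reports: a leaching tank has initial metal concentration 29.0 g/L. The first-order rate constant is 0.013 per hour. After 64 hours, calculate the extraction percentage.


56.4822%

Compute the exponent:
-k * t = -0.013 * 64 = -0.832
Remaining concentration:
C = 29.0 * exp(-0.832)
= 29.0 * 0.4351780593
= 12.62016372 g/L
Extracted = 29.0 - 12.62016372 = 16.37983628 g/L
Extraction % = 16.37983628 / 29.0 * 100
= 56.4822%


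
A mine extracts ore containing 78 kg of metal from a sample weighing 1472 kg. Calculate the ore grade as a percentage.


5.2989%

Ore grade = (metal mass / ore mass) * 100
= (78 / 1472) * 100
= 0.05298913043 * 100
= 5.2989%


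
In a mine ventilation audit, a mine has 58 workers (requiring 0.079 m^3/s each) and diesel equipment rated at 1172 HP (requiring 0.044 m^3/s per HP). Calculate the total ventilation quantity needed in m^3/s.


Airflow for workers:
Q_people = 58 * 0.079 = 4.582 m^3/s
Airflow for diesel equipment:
Q_diesel = 1172 * 0.044 = 51.568 m^3/s
Total ventilation:
Q_total = 4.582 + 51.568
= 56.15 m^3/s

56.15 m^3/s


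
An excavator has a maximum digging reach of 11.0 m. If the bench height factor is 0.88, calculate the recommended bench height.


Bench height = reach * factor
= 11.0 * 0.88
= 9.68 m

9.68 m


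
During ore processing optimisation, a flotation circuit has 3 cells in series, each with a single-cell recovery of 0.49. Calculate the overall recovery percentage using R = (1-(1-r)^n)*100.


86.7349%

Complement of single-cell recovery:
1 - r = 1 - 0.49 = 0.51
Raise to power n:
(1 - r)^3 = 0.51^3 = 0.132651
Overall recovery:
R = (1 - 0.132651) * 100
= 86.7349%


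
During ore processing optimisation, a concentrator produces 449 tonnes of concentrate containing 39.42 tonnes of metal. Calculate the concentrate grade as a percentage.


Grade = (metal in concentrate / concentrate mass) * 100
= (39.42 / 449) * 100
= 0.08779510022 * 100
= 8.7795%

8.7795%


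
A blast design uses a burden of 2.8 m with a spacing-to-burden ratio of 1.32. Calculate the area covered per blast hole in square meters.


First, find the spacing:
Spacing = burden * ratio = 2.8 * 1.32
= 3.696 m
Then, calculate the area:
Area = burden * spacing = 2.8 * 3.696
= 10.3488 m^2

10.3488 m^2


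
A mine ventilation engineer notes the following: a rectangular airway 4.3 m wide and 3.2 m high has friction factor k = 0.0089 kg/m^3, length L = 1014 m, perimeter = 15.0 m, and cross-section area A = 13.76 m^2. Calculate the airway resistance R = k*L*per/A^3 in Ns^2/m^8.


Compute the numerator:
k * L * per = 0.0089 * 1014 * 15.0
= 135.369
Compute the denominator:
A^3 = 13.76^3 = 2605.285376
Resistance:
R = 135.369 / 2605.285376
= 0.052 Ns^2/m^8

0.052 Ns^2/m^8


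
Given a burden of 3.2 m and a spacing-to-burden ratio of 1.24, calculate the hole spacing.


3.968 m

Spacing = burden * ratio
= 3.2 * 1.24
= 3.968 m


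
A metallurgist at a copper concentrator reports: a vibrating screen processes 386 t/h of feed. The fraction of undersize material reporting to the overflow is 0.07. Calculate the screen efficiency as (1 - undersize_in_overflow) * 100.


93.0%

Screen efficiency = (1 - fraction of undersize in overflow) * 100
= (1 - 0.07) * 100
= 0.93 * 100
= 93.0%


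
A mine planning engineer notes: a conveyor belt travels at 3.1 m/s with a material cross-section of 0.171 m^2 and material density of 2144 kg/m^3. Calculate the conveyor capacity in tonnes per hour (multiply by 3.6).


4091.5238 t/h

Volumetric flow = speed * area
= 3.1 * 0.171 = 0.5301 m^3/s
Mass flow = volumetric * density
= 0.5301 * 2144 = 1136.5344 kg/s
Convert to t/h: multiply by 3.6
Capacity = 1136.5344 * 3.6
= 4091.5238 t/h


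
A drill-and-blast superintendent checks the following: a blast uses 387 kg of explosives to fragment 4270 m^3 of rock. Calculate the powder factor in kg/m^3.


Powder factor = explosive mass / rock volume
= 387 / 4270
= 0.0906 kg/m^3

0.0906 kg/m^3


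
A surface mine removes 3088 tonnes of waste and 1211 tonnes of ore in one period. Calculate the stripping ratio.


Stripping ratio = waste tonnage / ore tonnage
= 3088 / 1211
= 2.55

2.55


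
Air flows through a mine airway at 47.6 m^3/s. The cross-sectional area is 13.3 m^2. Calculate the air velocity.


3.5789 m/s

Velocity = flow rate / cross-sectional area
= 47.6 / 13.3
= 3.5789 m/s


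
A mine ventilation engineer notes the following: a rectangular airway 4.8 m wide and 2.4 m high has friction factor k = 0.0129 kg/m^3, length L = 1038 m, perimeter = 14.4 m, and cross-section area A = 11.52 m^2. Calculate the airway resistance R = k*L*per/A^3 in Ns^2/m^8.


Compute the numerator:
k * L * per = 0.0129 * 1038 * 14.4
= 192.81888
Compute the denominator:
A^3 = 11.52^3 = 1528.823808
Resistance:
R = 192.81888 / 1528.823808
= 0.1261 Ns^2/m^8

0.1261 Ns^2/m^8


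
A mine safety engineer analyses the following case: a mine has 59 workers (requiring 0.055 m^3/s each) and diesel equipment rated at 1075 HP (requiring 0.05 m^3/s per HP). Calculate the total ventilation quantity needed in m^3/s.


56.995 m^3/s

Airflow for workers:
Q_people = 59 * 0.055 = 3.245 m^3/s
Airflow for diesel equipment:
Q_diesel = 1075 * 0.05 = 53.75 m^3/s
Total ventilation:
Q_total = 3.245 + 53.75
= 56.995 m^3/s


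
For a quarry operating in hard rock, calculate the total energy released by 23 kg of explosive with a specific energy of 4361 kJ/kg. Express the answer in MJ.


100.303 MJ

Energy = mass * specific_energy / 1000
= 23 * 4361 / 1000
= 100303 / 1000
= 100.303 MJ


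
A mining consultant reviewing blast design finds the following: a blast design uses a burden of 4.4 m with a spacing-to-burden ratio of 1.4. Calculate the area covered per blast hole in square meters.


27.104 m^2

First, find the spacing:
Spacing = burden * ratio = 4.4 * 1.4
= 6.16 m
Then, calculate the area:
Area = burden * spacing = 4.4 * 6.16
= 27.104 m^2


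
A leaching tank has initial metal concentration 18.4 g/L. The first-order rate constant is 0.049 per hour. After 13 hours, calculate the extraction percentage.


47.1123%

Compute the exponent:
-k * t = -0.049 * 13 = -0.637
Remaining concentration:
C = 18.4 * exp(-0.637)
= 18.4 * 0.5288766765
= 9.731330848 g/L
Extracted = 18.4 - 9.731330848 = 8.668669152 g/L
Extraction % = 8.668669152 / 18.4 * 100
= 47.1123%


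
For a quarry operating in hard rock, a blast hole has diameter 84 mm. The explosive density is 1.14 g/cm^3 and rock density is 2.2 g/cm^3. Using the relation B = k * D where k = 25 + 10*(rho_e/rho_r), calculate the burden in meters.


First, compute k:
rho_e / rho_r = 1.14 / 2.2 = 0.5181818182
k = 25 + 10 * 0.5181818182 = 30.18181818
Then, compute burden:
B = k * D / 1000 = 30.18181818 * 84 / 1000
= 2535.272727 / 1000
= 2.5353 m

2.5353 m


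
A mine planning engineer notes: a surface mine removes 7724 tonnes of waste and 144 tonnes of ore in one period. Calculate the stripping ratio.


53.6389

Stripping ratio = waste tonnage / ore tonnage
= 7724 / 144
= 53.6389


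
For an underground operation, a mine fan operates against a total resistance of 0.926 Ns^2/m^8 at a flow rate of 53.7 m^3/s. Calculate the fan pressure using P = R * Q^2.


Compute Q^2:
Q^2 = 53.7^2 = 2883.69
Compute pressure:
P = R * Q^2 = 0.926 * 2883.69
= 2670.2969 Pa

2670.2969 Pa


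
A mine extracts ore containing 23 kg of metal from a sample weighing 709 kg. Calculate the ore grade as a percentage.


Ore grade = (metal mass / ore mass) * 100
= (23 / 709) * 100
= 0.03244005642 * 100
= 3.244%

3.244%


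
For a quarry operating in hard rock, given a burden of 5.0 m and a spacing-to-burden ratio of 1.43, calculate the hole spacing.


7.15 m

Spacing = burden * ratio
= 5.0 * 1.43
= 7.15 m


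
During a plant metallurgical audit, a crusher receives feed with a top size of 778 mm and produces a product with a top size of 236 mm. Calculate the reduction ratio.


3.2966

Reduction ratio = feed size / product size
= 778 / 236
= 3.2966


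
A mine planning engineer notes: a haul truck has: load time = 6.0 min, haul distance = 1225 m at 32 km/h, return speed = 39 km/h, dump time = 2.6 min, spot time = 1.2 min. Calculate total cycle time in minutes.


Convert haul speed to m/min: 32 * 1000/60 = 533.3333333 m/min
Haul time = 1225 / 533.3333333 = 2.296875 min
Convert return speed to m/min: 39 * 1000/60 = 650 m/min
Return time = 1225 / 650 = 1.884615385 min
Total cycle time:
= 6.0 + 2.296875 + 2.6 + 1.884615385 + 1.2
= 13.9815 min

13.9815 min


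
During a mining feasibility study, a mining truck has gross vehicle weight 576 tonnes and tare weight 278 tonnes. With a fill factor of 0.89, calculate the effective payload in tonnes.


Maximum payload = gross - tare
= 576 - 278 = 298 tonnes
Effective payload = max payload * fill factor
= 298 * 0.89
= 265.22 tonnes

265.22 tonnes


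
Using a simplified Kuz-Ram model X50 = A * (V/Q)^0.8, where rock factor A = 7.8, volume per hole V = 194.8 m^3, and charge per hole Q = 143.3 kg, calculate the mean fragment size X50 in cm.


Compute V/Q:
V/Q = 194.8 / 143.3 = 1.359385904
Raise to the power 0.8:
(V/Q)^0.8 = 1.359385904^0.8 = 1.278421924
Multiply by A:
X50 = 7.8 * 1.278421924
= 9.9717 cm

9.9717 cm


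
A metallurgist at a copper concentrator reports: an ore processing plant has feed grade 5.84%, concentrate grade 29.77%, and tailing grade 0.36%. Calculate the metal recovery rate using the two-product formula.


Using the two-product formula:
R = 100 * c * (f - t) / (f * (c - t))
Numerator = 100 * 29.77 * (5.84 - 0.36)
= 100 * 29.77 * 5.48
= 16313.96
Denominator = 5.84 * (29.77 - 0.36)
= 5.84 * 29.41
= 171.7544
R = 16313.96 / 171.7544
= 94.9842%

94.9842%


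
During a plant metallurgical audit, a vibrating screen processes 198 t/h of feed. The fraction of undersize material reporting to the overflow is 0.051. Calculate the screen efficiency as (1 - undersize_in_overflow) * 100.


Screen efficiency = (1 - fraction of undersize in overflow) * 100
= (1 - 0.051) * 100
= 0.949 * 100
= 94.9%

94.9%


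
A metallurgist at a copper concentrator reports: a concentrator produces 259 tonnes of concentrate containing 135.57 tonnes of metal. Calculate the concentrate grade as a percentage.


Grade = (metal in concentrate / concentrate mass) * 100
= (135.57 / 259) * 100
= 0.5234362934 * 100
= 52.3436%

52.3436%


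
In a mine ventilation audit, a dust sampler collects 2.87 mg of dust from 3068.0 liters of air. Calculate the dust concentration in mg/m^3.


Convert liters to m^3: 1 m^3 = 1000 L
Concentration = mass / volume * 1000
= 2.87 / 3068.0 * 1000
= 0.0009354628422 * 1000
= 0.9355 mg/m^3

0.9355 mg/m^3


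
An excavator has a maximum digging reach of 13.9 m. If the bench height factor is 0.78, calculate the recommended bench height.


Bench height = reach * factor
= 13.9 * 0.78
= 10.842 m

10.842 m


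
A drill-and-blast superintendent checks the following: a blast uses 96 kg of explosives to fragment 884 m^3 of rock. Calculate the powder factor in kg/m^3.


Powder factor = explosive mass / rock volume
= 96 / 884
= 0.1086 kg/m^3

0.1086 kg/m^3


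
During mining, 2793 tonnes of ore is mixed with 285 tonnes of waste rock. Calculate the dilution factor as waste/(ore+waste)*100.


Total material = ore + waste
= 2793 + 285 = 3078 tonnes
Dilution = waste / total * 100
= 285 / 3078 * 100
= 0.09259259259 * 100
= 9.2593%

9.2593%


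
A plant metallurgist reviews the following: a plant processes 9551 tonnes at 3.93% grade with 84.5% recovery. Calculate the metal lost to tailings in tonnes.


58.1799 tonnes

Total metal in feed:
= 9551 * 3.93 / 100 = 375.3543 tonnes
Metal recovered:
= 375.3543 * 84.5 / 100 = 317.1743835 tonnes
Metal lost to tailings:
= 375.3543 - 317.1743835
= 58.1799 tonnes


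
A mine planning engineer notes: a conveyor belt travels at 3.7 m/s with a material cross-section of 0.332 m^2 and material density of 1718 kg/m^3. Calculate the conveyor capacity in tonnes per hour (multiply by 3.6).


7597.4083 t/h

Volumetric flow = speed * area
= 3.7 * 0.332 = 1.2284 m^3/s
Mass flow = volumetric * density
= 1.2284 * 1718 = 2110.3912 kg/s
Convert to t/h: multiply by 3.6
Capacity = 2110.3912 * 3.6
= 7597.4083 t/h


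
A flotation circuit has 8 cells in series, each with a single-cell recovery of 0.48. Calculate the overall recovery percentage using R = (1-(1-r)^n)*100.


99.4654%

Complement of single-cell recovery:
1 - r = 1 - 0.48 = 0.52
Raise to power n:
(1 - r)^8 = 0.52^8 = 0.005345972853
Overall recovery:
R = (1 - 0.005345972853) * 100
= 99.4654%


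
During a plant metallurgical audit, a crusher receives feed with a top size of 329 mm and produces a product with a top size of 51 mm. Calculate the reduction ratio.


Reduction ratio = feed size / product size
= 329 / 51
= 6.451

6.451


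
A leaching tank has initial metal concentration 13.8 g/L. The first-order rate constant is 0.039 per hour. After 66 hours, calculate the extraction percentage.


92.377%

Compute the exponent:
-k * t = -0.039 * 66 = -2.574
Remaining concentration:
C = 13.8 * exp(-2.574)
= 13.8 * 0.07623001471
= 1.051974203 g/L
Extracted = 13.8 - 1.051974203 = 12.7480258 g/L
Extraction % = 12.7480258 / 13.8 * 100
= 92.377%


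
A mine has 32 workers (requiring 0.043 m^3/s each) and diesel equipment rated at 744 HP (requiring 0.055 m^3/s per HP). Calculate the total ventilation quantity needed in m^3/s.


Airflow for workers:
Q_people = 32 * 0.043 = 1.376 m^3/s
Airflow for diesel equipment:
Q_diesel = 744 * 0.055 = 40.92 m^3/s
Total ventilation:
Q_total = 1.376 + 40.92
= 42.296 m^3/s

42.296 m^3/s


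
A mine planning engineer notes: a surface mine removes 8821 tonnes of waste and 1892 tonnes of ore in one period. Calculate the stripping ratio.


4.6623

Stripping ratio = waste tonnage / ore tonnage
= 8821 / 1892
= 4.6623


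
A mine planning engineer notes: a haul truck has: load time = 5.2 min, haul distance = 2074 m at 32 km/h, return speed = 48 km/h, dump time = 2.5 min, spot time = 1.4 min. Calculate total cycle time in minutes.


15.5813 min

Convert haul speed to m/min: 32 * 1000/60 = 533.3333333 m/min
Haul time = 2074 / 533.3333333 = 3.88875 min
Convert return speed to m/min: 48 * 1000/60 = 800 m/min
Return time = 2074 / 800 = 2.5925 min
Total cycle time:
= 5.2 + 3.88875 + 2.5 + 2.5925 + 1.4
= 15.5813 min


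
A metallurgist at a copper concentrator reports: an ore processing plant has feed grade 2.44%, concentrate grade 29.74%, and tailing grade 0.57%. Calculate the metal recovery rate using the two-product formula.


78.1369%

Using the two-product formula:
R = 100 * c * (f - t) / (f * (c - t))
Numerator = 100 * 29.74 * (2.44 - 0.57)
= 100 * 29.74 * 1.87
= 5561.38
Denominator = 2.44 * (29.74 - 0.57)
= 2.44 * 29.17
= 71.1748
R = 5561.38 / 71.1748
= 78.1369%


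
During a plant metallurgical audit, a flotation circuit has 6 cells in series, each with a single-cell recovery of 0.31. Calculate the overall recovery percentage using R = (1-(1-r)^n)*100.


89.2082%

Complement of single-cell recovery:
1 - r = 1 - 0.31 = 0.69
Raise to power n:
(1 - r)^6 = 0.69^6 = 0.1079181631
Overall recovery:
R = (1 - 0.1079181631) * 100
= 89.2082%


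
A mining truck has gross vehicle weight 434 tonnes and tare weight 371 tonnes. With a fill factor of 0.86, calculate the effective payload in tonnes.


Maximum payload = gross - tare
= 434 - 371 = 63 tonnes
Effective payload = max payload * fill factor
= 63 * 0.86
= 54.18 tonnes

54.18 tonnes


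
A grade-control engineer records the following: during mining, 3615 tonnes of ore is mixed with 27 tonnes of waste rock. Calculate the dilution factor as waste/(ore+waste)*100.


Total material = ore + waste
= 3615 + 27 = 3642 tonnes
Dilution = waste / total * 100
= 27 / 3642 * 100
= 0.007413509061 * 100
= 0.7414%

0.7414%


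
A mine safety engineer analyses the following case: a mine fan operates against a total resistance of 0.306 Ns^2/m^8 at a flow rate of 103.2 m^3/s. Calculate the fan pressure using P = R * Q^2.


3258.9734 Pa

Compute Q^2:
Q^2 = 103.2^2 = 10650.24
Compute pressure:
P = R * Q^2 = 0.306 * 10650.24
= 3258.9734 Pa


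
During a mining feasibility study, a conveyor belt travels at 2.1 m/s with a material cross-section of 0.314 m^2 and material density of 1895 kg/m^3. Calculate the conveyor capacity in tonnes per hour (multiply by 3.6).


4498.4268 t/h

Volumetric flow = speed * area
= 2.1 * 0.314 = 0.6594 m^3/s
Mass flow = volumetric * density
= 0.6594 * 1895 = 1249.563 kg/s
Convert to t/h: multiply by 3.6
Capacity = 1249.563 * 3.6
= 4498.4268 t/h
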